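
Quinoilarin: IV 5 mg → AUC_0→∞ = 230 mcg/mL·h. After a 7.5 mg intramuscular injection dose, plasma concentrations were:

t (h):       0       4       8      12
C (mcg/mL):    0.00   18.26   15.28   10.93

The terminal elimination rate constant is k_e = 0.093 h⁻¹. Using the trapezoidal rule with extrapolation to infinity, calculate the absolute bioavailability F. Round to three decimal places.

F = 0.793

Trapezoidal AUC_0→12 (intramuscular injection):
  [0→4]: (0.00+18.26)/2 × 4 = 36.52
  [4→8]: (18.26+15.28)/2 × 4 = 67.08
  [8→12]: (15.28+10.93)/2 × 4 = 52.42
  Sum = 156.02 mcg/mL·h
Tail: C_last/k_e = 10.93/0.093 = 117.527
AUC_0→∞ (intramuscular injection) = 156.02 + 117.527 = 273.547 mcg/mL·h
F = (AUC_ev/D_ev)/(AUC_iv/D_iv) = (273.547/7.5)/(230/5) = 36.4729/46 = 0.7929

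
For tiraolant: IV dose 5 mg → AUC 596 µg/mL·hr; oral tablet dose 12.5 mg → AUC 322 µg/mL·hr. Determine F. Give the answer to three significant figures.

F = 0.216

F = (AUC_ev / D_ev) / (AUC_iv / D_iv)
  = (322/12.5) / (596/5)
  = 25.76 / 119.2 = 0.2161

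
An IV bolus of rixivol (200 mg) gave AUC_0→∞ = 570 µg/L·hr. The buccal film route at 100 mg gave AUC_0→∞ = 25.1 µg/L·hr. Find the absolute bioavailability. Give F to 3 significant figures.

F = 0.0881

F = (AUC_ev / D_ev) / (AUC_iv / D_iv)
  = (25.1/100) / (570/200)
  = 0.251 / 2.85 = 0.0881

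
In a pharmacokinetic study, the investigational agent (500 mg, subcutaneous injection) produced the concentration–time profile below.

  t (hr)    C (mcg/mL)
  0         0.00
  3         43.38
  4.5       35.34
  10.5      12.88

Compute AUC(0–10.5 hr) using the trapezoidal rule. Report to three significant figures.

AUC = 269 mcg/mL·hr

Trapezoidal AUC_0→10.5:
  [0→3]: (0.00+43.38)/2 × 3 = 65.07
  [3→4.5]: (43.38+35.34)/2 × 1.5 = 59.04
  [4.5→10.5]: (35.34+12.88)/2 × 6 = 144.66
  Sum = 268.77 mcg/mL·hr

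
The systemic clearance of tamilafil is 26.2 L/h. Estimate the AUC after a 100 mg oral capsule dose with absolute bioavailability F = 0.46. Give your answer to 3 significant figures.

AUC = 1.76 mg/L·h

AUC_0→∞ = F × Dose / CL
        = 0.46 × 100 / 26.2 = 1.75573 mg/L·h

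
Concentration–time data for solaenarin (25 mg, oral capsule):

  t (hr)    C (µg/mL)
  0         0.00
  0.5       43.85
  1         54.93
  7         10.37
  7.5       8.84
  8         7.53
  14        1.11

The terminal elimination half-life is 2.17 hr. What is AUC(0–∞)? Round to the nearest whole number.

Trapezoidal AUC_0→14:
  [0→0.5]: (0.00+43.85)/2 × 0.5 = 10.9625
  [0.5→1]: (43.85+54.93)/2 × 0.5 = 24.695
  [1→7]: (54.93+10.37)/2 × 6 = 195.9
  [7→7.5]: (10.37+8.84)/2 × 0.5 = 4.8025
  [7.5→8]: (8.84+7.53)/2 × 0.5 = 4.0925
  [8→14]: (7.53+1.11)/2 × 6 = 25.92
  Sum = 266.3725 µg/mL·hr
k_e = ln2 / t½ = 0.693147 / 2.17 = 0.3194 hr^-1
Extrapolated tail: C_last / k_e = 1.11 / 0.3194 = 3.475
AUC_0→∞ = 266.3725 + 3.475 = 269.8475 µg/mL·hr

AUC = 270 µg/mL·hr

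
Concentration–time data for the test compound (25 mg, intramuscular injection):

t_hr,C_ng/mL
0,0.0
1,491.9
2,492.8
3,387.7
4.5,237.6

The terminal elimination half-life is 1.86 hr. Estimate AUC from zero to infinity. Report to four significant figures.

AUC = 2285 ng/mL·hr

Trapezoidal AUC_0→4.5:
  [0→1]: (0.0+491.9)/2 × 1 = 245.95
  [1→2]: (491.9+492.8)/2 × 1 = 492.35
  [2→3]: (492.8+387.7)/2 × 1 = 440.25
  [3→4.5]: (387.7+237.6)/2 × 1.5 = 468.975
  Sum = 1647.525 ng/mL·hr
k_e = ln2 / t½ = 0.693147 / 1.86 = 0.3727 hr^-1
Extrapolated tail: C_last / k_e = 237.6 / 0.3727 = 637.510
AUC_0→∞ = 1647.525 + 637.510 = 2285.035 ng/mL·hr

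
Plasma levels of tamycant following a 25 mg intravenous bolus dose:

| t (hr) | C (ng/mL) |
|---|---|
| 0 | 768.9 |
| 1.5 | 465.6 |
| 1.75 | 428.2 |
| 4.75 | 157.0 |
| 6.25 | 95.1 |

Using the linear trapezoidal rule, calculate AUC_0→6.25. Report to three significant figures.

Trapezoidal AUC_0→6.25:
  [0→1.5]: (768.9+465.6)/2 × 1.5 = 925.875
  [1.5→1.75]: (465.6+428.2)/2 × 0.25 = 111.725
  [1.75→4.75]: (428.2+157.0)/2 × 3 = 877.8
  [4.75→6.25]: (157.0+95.1)/2 × 1.5 = 189.075
  Sum = 2104.475 ng/mL·hr

AUC = 2100 ng/mL·hr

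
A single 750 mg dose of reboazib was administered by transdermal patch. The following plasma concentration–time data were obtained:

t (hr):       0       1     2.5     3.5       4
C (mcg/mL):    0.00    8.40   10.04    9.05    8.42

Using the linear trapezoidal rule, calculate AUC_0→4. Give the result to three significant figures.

Trapezoidal AUC_0→4:
  [0→1]: (0.00+8.40)/2 × 1 = 4.2
  [1→2.5]: (8.40+10.04)/2 × 1.5 = 13.83
  [2.5→3.5]: (10.04+9.05)/2 × 1 = 9.545
  [3.5→4]: (9.05+8.42)/2 × 0.5 = 4.3675
  Sum = 31.9425 mcg/mL·hr

AUC = 31.9 mcg/mL·hr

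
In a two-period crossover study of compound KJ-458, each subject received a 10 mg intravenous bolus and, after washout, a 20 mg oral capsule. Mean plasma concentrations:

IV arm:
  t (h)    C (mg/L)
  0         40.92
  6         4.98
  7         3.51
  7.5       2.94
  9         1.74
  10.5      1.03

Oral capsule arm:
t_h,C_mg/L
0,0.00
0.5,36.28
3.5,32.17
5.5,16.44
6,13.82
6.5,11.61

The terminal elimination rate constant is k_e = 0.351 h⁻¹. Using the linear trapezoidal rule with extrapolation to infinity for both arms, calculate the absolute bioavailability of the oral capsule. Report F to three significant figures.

F = 0.682

Trapezoidal AUC_0→10.5 (IV):
  [0→6]: (40.92+4.98)/2 × 6 = 137.7
  [6→7]: (4.98+3.51)/2 × 1 = 4.245
  [7→7.5]: (3.51+2.94)/2 × 0.5 = 1.6125
  [7.5→9]: (2.94+1.74)/2 × 1.5 = 3.51
  [9→10.5]: (1.74+1.03)/2 × 1.5 = 2.0775
  Sum = 149.145 mg/L·h
IV tail: 1.03/0.351 = 2.934; AUC_iv,0→∞ = 149.145 + 2.934 = 152.079 mg/L·h
Trapezoidal AUC_0→6.5 (oral capsule):
  [0→0.5]: (0.00+36.28)/2 × 0.5 = 9.07
  [0.5→3.5]: (36.28+32.17)/2 × 3 = 102.675
  [3.5→5.5]: (32.17+16.44)/2 × 2 = 48.61
  [5.5→6]: (16.44+13.82)/2 × 0.5 = 7.565
  [6→6.5]: (13.82+11.61)/2 × 0.5 = 6.3575
  Sum = 174.2775 mg/L·h
oral capsule tail: 11.61/0.351 = 33.077; AUC_ev,0→∞ = 174.2775 + 33.077 = 207.3545 mg/L·h
F = (AUC_ev/D_ev)/(AUC_iv/D_iv) = (207.3545/20)/(152.079/10) = 10.367725/15.2079 = 0.6817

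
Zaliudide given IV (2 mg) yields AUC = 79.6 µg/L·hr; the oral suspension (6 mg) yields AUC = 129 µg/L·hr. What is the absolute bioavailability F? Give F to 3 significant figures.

F = (AUC_ev / D_ev) / (AUC_iv / D_iv)
  = (129/6) / (79.6/2)
  = 21.5 / 39.8 = 0.5402

F = 0.540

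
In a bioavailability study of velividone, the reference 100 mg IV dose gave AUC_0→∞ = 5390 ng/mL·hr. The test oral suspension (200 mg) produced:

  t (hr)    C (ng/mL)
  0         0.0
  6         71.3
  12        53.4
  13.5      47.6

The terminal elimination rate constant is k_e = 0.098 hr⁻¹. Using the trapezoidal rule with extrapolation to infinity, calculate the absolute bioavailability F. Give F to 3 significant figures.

F = 0.107

Trapezoidal AUC_0→13.5 (oral suspension):
  [0→6]: (0.0+71.3)/2 × 6 = 213.9
  [6→12]: (71.3+53.4)/2 × 6 = 374.1
  [12→13.5]: (53.4+47.6)/2 × 1.5 = 75.75
  Sum = 663.75 ng/mL·hr
Tail: C_last/k_e = 47.6/0.098 = 485.714
AUC_0→∞ (oral suspension) = 663.75 + 485.714 = 1149.464 ng/mL·hr
F = (AUC_ev/D_ev)/(AUC_iv/D_iv) = (1149.464/200)/(5390/100) = 5.74732/53.9 = 0.1066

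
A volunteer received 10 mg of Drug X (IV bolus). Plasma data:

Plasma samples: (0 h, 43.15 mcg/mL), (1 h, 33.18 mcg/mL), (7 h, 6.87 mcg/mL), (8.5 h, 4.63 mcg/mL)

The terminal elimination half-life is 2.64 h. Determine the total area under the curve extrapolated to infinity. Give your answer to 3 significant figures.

Trapezoidal AUC_0→8.5:
  [0→1]: (43.15+33.18)/2 × 1 = 38.165
  [1→7]: (33.18+6.87)/2 × 6 = 120.15
  [7→8.5]: (6.87+4.63)/2 × 1.5 = 8.625
  Sum = 166.94 mcg/mL·h
k_e = ln2 / t½ = 0.693147 / 2.64 = 0.2626 h^-1
Extrapolated tail: C_last / k_e = 4.63 / 0.2626 = 17.631
AUC_0→∞ = 166.94 + 17.631 = 184.571 mcg/mL·h

AUC = 185 mcg/mL·h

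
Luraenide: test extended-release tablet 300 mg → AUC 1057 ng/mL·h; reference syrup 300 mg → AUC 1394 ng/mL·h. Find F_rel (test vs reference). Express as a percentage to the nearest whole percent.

F_rel = (AUC_test/D_test) / (AUC_ref/D_ref)
      = (1057/300) / (1394/300)
      = 3.52333 / 4.64667 = 0.7582 = 75.82%

F_rel = 76%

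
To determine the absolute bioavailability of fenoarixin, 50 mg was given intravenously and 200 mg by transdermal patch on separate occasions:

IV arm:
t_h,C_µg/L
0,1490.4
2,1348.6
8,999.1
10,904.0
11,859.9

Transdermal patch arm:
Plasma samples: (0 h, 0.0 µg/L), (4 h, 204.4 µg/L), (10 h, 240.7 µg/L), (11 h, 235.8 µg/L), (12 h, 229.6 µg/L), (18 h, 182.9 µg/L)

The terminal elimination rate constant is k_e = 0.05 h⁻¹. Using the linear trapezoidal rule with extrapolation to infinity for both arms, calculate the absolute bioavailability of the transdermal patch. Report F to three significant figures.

Trapezoidal AUC_0→11 (IV):
  [0→2]: (1490.4+1348.6)/2 × 2 = 2839.0
  [2→8]: (1348.6+999.1)/2 × 6 = 7043.1
  [8→10]: (999.1+904.0)/2 × 2 = 1903.1
  [10→11]: (904.0+859.9)/2 × 1 = 881.95
  Sum = 12667.15 µg/L·h
IV tail: 859.9/0.05 = 17198.000; AUC_iv,0→∞ = 12667.15 + 17198.000 = 29865.15 µg/L·h
Trapezoidal AUC_0→18 (transdermal patch):
  [0→4]: (0.0+204.4)/2 × 4 = 408.8
  [4→10]: (204.4+240.7)/2 × 6 = 1335.3
  [10→11]: (240.7+235.8)/2 × 1 = 238.25
  [11→12]: (235.8+229.6)/2 × 1 = 232.7
  [12→18]: (229.6+182.9)/2 × 6 = 1237.5
  Sum = 3452.55 µg/L·h
transdermal patch tail: 182.9/0.05 = 3658.000; AUC_ev,0→∞ = 3452.55 + 3658.000 = 7110.55 µg/L·h
F = (AUC_ev/D_ev)/(AUC_iv/D_iv) = (7110.55/200)/(29865.15/50) = 35.55275/597.303 = 0.0595

F = 0.0595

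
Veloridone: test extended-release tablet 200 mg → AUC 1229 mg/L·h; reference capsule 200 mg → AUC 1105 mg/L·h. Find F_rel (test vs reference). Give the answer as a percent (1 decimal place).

F_rel = (AUC_test/D_test) / (AUC_ref/D_ref)
      = (1229/200) / (1105/200)
      = 6.145 / 5.525 = 1.1122 = 111.22%

F_rel = 111.2%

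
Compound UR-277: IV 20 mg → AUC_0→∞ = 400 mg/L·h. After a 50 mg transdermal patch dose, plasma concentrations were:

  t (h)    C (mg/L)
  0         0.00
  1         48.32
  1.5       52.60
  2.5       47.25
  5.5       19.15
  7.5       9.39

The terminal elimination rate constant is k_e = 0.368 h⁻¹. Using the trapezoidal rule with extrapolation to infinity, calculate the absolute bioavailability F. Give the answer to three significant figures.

Trapezoidal AUC_0→7.5 (transdermal patch):
  [0→1]: (0.00+48.32)/2 × 1 = 24.16
  [1→1.5]: (48.32+52.60)/2 × 0.5 = 25.23
  [1.5→2.5]: (52.60+47.25)/2 × 1 = 49.925
  [2.5→5.5]: (47.25+19.15)/2 × 3 = 99.6
  [5.5→7.5]: (19.15+9.39)/2 × 2 = 28.54
  Sum = 227.455 mg/L·h
Tail: C_last/k_e = 9.39/0.368 = 25.516
AUC_0→∞ (transdermal patch) = 227.455 + 25.516 = 252.971 mg/L·h
F = (AUC_ev/D_ev)/(AUC_iv/D_iv) = (252.971/50)/(400/20) = 5.05942/20 = 0.2530

F = 0.253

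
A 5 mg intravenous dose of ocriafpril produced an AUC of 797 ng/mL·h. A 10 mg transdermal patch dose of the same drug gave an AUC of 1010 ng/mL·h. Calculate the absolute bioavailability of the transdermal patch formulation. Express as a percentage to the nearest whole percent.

F = (AUC_ev / D_ev) / (AUC_iv / D_iv)
  = (1010/10) / (797/5)
  = 101 / 159.4 = 0.6336
  = 63.36%

F = 63%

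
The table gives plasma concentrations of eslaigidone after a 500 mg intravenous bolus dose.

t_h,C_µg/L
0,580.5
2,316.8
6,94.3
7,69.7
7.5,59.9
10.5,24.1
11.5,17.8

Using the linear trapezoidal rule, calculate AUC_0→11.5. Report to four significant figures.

Trapezoidal AUC_0→11.5:
  [0→2]: (580.5+316.8)/2 × 2 = 897.3
  [2→6]: (316.8+94.3)/2 × 4 = 822.2
  [6→7]: (94.3+69.7)/2 × 1 = 82.0
  [7→7.5]: (69.7+59.9)/2 × 0.5 = 32.4
  [7.5→10.5]: (59.9+24.1)/2 × 3 = 126.0
  [10.5→11.5]: (24.1+17.8)/2 × 1 = 20.95
  Sum = 1980.85 µg/L·h

AUC = 1981 µg/L·h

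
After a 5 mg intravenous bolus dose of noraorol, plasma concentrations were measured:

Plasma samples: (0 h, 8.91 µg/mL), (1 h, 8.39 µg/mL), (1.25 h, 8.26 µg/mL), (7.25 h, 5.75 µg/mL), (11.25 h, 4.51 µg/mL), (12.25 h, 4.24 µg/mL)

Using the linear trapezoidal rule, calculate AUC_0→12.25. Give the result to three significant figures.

Trapezoidal AUC_0→12.25:
  [0→1]: (8.91+8.39)/2 × 1 = 8.65
  [1→1.25]: (8.39+8.26)/2 × 0.25 = 2.08125
  [1.25→7.25]: (8.26+5.75)/2 × 6 = 42.03
  [7.25→11.25]: (5.75+4.51)/2 × 4 = 20.52
  [11.25→12.25]: (4.51+4.24)/2 × 1 = 4.375
  Sum = 77.65625 µg/mL·h

AUC = 77.7 µg/mL·h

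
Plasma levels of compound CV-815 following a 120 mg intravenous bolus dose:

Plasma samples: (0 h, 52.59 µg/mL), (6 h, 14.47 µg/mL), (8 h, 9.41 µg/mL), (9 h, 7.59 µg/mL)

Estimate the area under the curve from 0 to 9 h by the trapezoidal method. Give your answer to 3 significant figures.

AUC = 234 µg/mL·h

Trapezoidal AUC_0→9:
  [0→6]: (52.59+14.47)/2 × 6 = 201.18
  [6→8]: (14.47+9.41)/2 × 2 = 23.88
  [8→9]: (9.41+7.59)/2 × 1 = 8.5
  Sum = 233.56 µg/mL·h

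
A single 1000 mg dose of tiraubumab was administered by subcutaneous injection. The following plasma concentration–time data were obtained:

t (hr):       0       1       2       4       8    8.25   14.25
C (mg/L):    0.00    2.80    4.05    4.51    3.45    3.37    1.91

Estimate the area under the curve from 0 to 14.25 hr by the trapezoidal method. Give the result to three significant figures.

AUC = 46.0 mg/L·hr

Trapezoidal AUC_0→14.25:
  [0→1]: (0.00+2.80)/2 × 1 = 1.4
  [1→2]: (2.80+4.05)/2 × 1 = 3.425
  [2→4]: (4.05+4.51)/2 × 2 = 8.56
  [4→8]: (4.51+3.45)/2 × 4 = 15.92
  [8→8.25]: (3.45+3.37)/2 × 0.25 = 0.8525
  [8.25→14.25]: (3.37+1.91)/2 × 6 = 15.84
  Sum = 45.9975 mg/L·hr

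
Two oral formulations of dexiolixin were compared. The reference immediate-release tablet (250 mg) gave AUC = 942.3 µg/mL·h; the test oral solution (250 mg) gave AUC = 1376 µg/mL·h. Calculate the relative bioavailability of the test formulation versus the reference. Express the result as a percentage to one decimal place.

F_rel = 146.0%

F_rel = (AUC_test/D_test) / (AUC_ref/D_ref)
      = (1376/250) / (942.3/250)
      = 5.504 / 3.7692 = 1.4603 = 146.03%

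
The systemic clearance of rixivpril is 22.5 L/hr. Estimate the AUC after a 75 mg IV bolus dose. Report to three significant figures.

AUC_0→∞ = Dose_iv / CL
        = 75 / 22.5 = 3.33333 mg/L·hr

AUC = 3.33 mg/L·hr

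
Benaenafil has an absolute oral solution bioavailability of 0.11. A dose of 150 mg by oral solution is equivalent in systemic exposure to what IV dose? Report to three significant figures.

Systemic exposure from an extravascular dose = F × D_ev, so the equivalent IV dose is F × D_ev.
D_iv = F × D_ev = 0.11 × 150 = 16.5 mg

D_iv = 16.5 mg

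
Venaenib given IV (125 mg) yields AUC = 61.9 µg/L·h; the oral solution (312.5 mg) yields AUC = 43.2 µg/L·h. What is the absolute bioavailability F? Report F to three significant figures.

F = (AUC_ev / D_ev) / (AUC_iv / D_iv)
  = (43.2/312.5) / (61.9/125)
  = 0.13824 / 0.4952 = 0.2792

F = 0.279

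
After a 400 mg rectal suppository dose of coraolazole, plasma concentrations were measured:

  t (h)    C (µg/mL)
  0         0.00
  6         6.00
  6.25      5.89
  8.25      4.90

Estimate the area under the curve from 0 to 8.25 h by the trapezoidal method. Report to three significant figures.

AUC = 30.3 µg/mL·h

Trapezoidal AUC_0→8.25:
  [0→6]: (0.00+6.00)/2 × 6 = 18.0
  [6→6.25]: (6.00+5.89)/2 × 0.25 = 1.48625
  [6.25→8.25]: (5.89+4.90)/2 × 2 = 10.79
  Sum = 30.27625 µg/mL·h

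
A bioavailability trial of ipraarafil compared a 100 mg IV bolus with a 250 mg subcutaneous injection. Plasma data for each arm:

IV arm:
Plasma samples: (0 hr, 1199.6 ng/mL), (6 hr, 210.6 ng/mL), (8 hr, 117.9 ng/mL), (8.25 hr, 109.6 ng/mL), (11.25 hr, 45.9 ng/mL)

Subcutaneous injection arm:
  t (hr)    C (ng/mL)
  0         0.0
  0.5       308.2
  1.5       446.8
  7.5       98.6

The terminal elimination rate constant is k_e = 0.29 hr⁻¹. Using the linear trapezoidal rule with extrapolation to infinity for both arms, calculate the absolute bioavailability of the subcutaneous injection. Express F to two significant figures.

F = 0.20

Trapezoidal AUC_0→11.25 (IV):
  [0→6]: (1199.6+210.6)/2 × 6 = 4230.6
  [6→8]: (210.6+117.9)/2 × 2 = 328.5
  [8→8.25]: (117.9+109.6)/2 × 0.25 = 28.4375
  [8.25→11.25]: (109.6+45.9)/2 × 3 = 233.25
  Sum = 4820.7875 ng/mL·hr
IV tail: 45.9/0.29 = 158.276; AUC_iv,0→∞ = 4820.7875 + 158.276 = 4979.0635 ng/mL·hr
Trapezoidal AUC_0→7.5 (subcutaneous injection):
  [0→0.5]: (0.0+308.2)/2 × 0.5 = 77.05
  [0.5→1.5]: (308.2+446.8)/2 × 1 = 377.5
  [1.5→7.5]: (446.8+98.6)/2 × 6 = 1636.2
  Sum = 2090.75 ng/mL·hr
subcutaneous injection tail: 98.6/0.29 = 340.000; AUC_ev,0→∞ = 2090.75 + 340.000 = 2430.75 ng/mL·hr
F = (AUC_ev/D_ev)/(AUC_iv/D_iv) = (2430.75/250)/(4979.0635/100) = 9.723/49.790635 = 0.1953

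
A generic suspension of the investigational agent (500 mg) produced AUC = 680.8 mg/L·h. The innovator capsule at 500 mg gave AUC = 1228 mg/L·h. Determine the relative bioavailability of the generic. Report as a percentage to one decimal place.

F_rel = (AUC_test/D_test) / (AUC_ref/D_ref)
      = (680.8/500) / (1228/500)
      = 1.3616 / 2.456 = 0.5544 = 55.44%

F_rel = 55.4%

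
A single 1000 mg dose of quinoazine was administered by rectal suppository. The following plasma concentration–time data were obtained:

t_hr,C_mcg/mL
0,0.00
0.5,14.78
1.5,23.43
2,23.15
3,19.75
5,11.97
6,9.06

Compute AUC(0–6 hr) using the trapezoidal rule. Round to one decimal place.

AUC = 98.1 mcg/mL·hr

Trapezoidal AUC_0→6:
  [0→0.5]: (0.00+14.78)/2 × 0.5 = 3.695
  [0.5→1.5]: (14.78+23.43)/2 × 1 = 19.105
  [1.5→2]: (23.43+23.15)/2 × 0.5 = 11.645
  [2→3]: (23.15+19.75)/2 × 1 = 21.45
  [3→5]: (19.75+11.97)/2 × 2 = 31.72
  [5→6]: (11.97+9.06)/2 × 1 = 10.515
  Sum = 98.13 mcg/mL·hr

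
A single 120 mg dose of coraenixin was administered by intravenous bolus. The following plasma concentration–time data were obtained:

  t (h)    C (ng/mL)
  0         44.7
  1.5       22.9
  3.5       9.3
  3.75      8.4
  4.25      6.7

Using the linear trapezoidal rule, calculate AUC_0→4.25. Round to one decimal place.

Trapezoidal AUC_0→4.25:
  [0→1.5]: (44.7+22.9)/2 × 1.5 = 50.7
  [1.5→3.5]: (22.9+9.3)/2 × 2 = 32.2
  [3.5→3.75]: (9.3+8.4)/2 × 0.25 = 2.2125
  [3.75→4.25]: (8.4+6.7)/2 × 0.5 = 3.775
  Sum = 88.8875 ng/mL·h

AUC = 88.9 ng/mL·h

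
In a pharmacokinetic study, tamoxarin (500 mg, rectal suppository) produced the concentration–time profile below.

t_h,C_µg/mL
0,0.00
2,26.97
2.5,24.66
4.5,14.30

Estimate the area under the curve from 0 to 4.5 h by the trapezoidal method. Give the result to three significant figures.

Trapezoidal AUC_0→4.5:
  [0→2]: (0.00+26.97)/2 × 2 = 26.97
  [2→2.5]: (26.97+24.66)/2 × 0.5 = 12.9075
  [2.5→4.5]: (24.66+14.30)/2 × 2 = 38.96
  Sum = 78.8375 µg/mL·h

AUC = 78.8 µg/mL·h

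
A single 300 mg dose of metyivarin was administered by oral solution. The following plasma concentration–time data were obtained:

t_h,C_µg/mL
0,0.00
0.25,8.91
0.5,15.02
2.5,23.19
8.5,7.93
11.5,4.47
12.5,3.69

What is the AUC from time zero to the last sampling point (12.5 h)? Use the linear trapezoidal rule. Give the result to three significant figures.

Trapezoidal AUC_0→12.5:
  [0→0.25]: (0.00+8.91)/2 × 0.25 = 1.11375
  [0.25→0.5]: (8.91+15.02)/2 × 0.25 = 2.99125
  [0.5→2.5]: (15.02+23.19)/2 × 2 = 38.21
  [2.5→8.5]: (23.19+7.93)/2 × 6 = 93.36
  [8.5→11.5]: (7.93+4.47)/2 × 3 = 18.6
  [11.5→12.5]: (4.47+3.69)/2 × 1 = 4.08
  Sum = 158.355 µg/mL·h

AUC = 158 µg/mL·h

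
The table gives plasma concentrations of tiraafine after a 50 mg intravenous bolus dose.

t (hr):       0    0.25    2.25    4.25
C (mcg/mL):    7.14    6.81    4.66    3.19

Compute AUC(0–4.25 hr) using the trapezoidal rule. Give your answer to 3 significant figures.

AUC = 21.1 mcg/mL·hr

Trapezoidal AUC_0→4.25:
  [0→0.25]: (7.14+6.81)/2 × 0.25 = 1.74375
  [0.25→2.25]: (6.81+4.66)/2 × 2 = 11.47
  [2.25→4.25]: (4.66+3.19)/2 × 2 = 7.85
  Sum = 21.06375 mcg/mL·hr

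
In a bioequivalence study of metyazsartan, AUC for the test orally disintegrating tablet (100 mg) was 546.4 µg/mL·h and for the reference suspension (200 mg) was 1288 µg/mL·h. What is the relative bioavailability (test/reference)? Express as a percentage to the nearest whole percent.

F_rel = 85%

F_rel = (AUC_test/D_test) / (AUC_ref/D_ref)
      = (546.4/100) / (1288/200)
      = 5.464 / 6.44 = 0.8484 = 84.84%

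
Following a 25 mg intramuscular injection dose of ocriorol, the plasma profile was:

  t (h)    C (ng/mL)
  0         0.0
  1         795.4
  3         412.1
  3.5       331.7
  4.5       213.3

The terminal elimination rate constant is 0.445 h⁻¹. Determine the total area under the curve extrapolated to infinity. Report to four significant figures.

AUC = 2543 ng/mL·h

Trapezoidal AUC_0→4.5:
  [0→1]: (0.0+795.4)/2 × 1 = 397.7
  [1→3]: (795.4+412.1)/2 × 2 = 1207.5
  [3→3.5]: (412.1+331.7)/2 × 0.5 = 185.95
  [3.5→4.5]: (331.7+213.3)/2 × 1 = 272.5
  Sum = 2063.65 ng/mL·h
Extrapolated tail: C_last / k_e = 213.3 / 0.445 = 479.326
AUC_0→∞ = 2063.65 + 479.326 = 2542.976 ng/mL·h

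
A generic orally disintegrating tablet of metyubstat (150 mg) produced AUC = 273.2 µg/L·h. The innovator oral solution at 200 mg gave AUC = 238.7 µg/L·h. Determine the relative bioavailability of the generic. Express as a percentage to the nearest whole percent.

F_rel = (AUC_test/D_test) / (AUC_ref/D_ref)
      = (273.2/150) / (238.7/200)
      = 1.82133 / 1.1935 = 1.5260 = 152.60%

F_rel = 153%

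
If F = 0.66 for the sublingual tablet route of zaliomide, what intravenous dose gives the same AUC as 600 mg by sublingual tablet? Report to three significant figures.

D_iv = 396 mg

Systemic exposure from an extravascular dose = F × D_ev, so the equivalent IV dose is F × D_ev.
D_iv = F × D_ev = 0.66 × 600 = 396 mg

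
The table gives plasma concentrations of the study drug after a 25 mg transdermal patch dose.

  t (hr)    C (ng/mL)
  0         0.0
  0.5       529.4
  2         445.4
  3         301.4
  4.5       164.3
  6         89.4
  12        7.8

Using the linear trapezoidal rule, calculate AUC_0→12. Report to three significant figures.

Trapezoidal AUC_0→12:
  [0→0.5]: (0.0+529.4)/2 × 0.5 = 132.35
  [0.5→2]: (529.4+445.4)/2 × 1.5 = 731.1
  [2→3]: (445.4+301.4)/2 × 1 = 373.4
  [3→4.5]: (301.4+164.3)/2 × 1.5 = 349.275
  [4.5→6]: (164.3+89.4)/2 × 1.5 = 190.275
  [6→12]: (89.4+7.8)/2 × 6 = 291.6
  Sum = 2068.0 ng/mL·hr

AUC = 2070 ng/mL·hr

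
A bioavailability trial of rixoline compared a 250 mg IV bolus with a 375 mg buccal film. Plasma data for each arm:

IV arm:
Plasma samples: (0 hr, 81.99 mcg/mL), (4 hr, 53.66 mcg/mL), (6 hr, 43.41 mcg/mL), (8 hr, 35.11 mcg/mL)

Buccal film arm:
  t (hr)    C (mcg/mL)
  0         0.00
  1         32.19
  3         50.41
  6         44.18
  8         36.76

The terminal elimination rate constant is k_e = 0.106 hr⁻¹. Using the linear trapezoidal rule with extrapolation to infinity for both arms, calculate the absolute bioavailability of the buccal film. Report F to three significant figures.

Trapezoidal AUC_0→8 (IV):
  [0→4]: (81.99+53.66)/2 × 4 = 271.3
  [4→6]: (53.66+43.41)/2 × 2 = 97.07
  [6→8]: (43.41+35.11)/2 × 2 = 78.52
  Sum = 446.89 mcg/mL·hr
IV tail: 35.11/0.106 = 331.226; AUC_iv,0→∞ = 446.89 + 331.226 = 778.116 mcg/mL·hr
Trapezoidal AUC_0→8 (buccal film):
  [0→1]: (0.00+32.19)/2 × 1 = 16.095
  [1→3]: (32.19+50.41)/2 × 2 = 82.6
  [3→6]: (50.41+44.18)/2 × 3 = 141.885
  [6→8]: (44.18+36.76)/2 × 2 = 80.94
  Sum = 321.52 mcg/mL·hr
buccal film tail: 36.76/0.106 = 346.792; AUC_ev,0→∞ = 321.52 + 346.792 = 668.312 mcg/mL·hr
F = (AUC_ev/D_ev)/(AUC_iv/D_iv) = (668.312/375)/(778.116/250) = 1.78217/3.112464 = 0.5726

F = 0.573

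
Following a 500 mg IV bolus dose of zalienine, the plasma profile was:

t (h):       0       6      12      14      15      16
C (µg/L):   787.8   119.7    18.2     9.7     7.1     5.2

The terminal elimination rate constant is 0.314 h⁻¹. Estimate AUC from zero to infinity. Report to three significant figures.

AUC = 3200 µg/L·h

Trapezoidal AUC_0→16:
  [0→6]: (787.8+119.7)/2 × 6 = 2722.5
  [6→12]: (119.7+18.2)/2 × 6 = 413.7
  [12→14]: (18.2+9.7)/2 × 2 = 27.9
  [14→15]: (9.7+7.1)/2 × 1 = 8.4
  [15→16]: (7.1+5.2)/2 × 1 = 6.15
  Sum = 3178.65 µg/L·h
Extrapolated tail: C_last / k_e = 5.2 / 0.314 = 16.561
AUC_0→∞ = 3178.65 + 16.561 = 3195.211 µg/L·h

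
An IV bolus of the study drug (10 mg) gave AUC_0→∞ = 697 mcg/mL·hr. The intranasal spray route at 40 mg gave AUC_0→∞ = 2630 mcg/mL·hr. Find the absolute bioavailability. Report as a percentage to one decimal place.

F = (AUC_ev / D_ev) / (AUC_iv / D_iv)
  = (2630/40) / (697/10)
  = 65.75 / 69.7 = 0.9433
  = 94.33%

F = 94.3%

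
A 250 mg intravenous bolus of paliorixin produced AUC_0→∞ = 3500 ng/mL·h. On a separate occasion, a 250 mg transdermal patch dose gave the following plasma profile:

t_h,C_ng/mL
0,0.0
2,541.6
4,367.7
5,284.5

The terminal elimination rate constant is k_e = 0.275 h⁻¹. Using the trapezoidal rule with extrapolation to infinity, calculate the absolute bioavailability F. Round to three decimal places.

Trapezoidal AUC_0→5 (transdermal patch):
  [0→2]: (0.0+541.6)/2 × 2 = 541.6
  [2→4]: (541.6+367.7)/2 × 2 = 909.3
  [4→5]: (367.7+284.5)/2 × 1 = 326.1
  Sum = 1777.0 ng/mL·h
Tail: C_last/k_e = 284.5/0.275 = 1034.545
AUC_0→∞ (transdermal patch) = 1777.0 + 1034.545 = 2811.545 ng/mL·h
F = (AUC_ev/D_ev)/(AUC_iv/D_iv) = (2811.545/250)/(3500/250) = 11.24618/14 = 0.8033

F = 0.803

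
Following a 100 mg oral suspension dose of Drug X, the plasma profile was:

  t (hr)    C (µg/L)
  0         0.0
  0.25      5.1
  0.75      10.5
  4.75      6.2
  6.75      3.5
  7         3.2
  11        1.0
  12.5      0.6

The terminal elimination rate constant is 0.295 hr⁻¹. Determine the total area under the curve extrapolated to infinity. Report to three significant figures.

AUC = 60.1 µg/L·hr

Trapezoidal AUC_0→12.5:
  [0→0.25]: (0.0+5.1)/2 × 0.25 = 0.6375
  [0.25→0.75]: (5.1+10.5)/2 × 0.5 = 3.9
  [0.75→4.75]: (10.5+6.2)/2 × 4 = 33.4
  [4.75→6.75]: (6.2+3.5)/2 × 2 = 9.7
  [6.75→7]: (3.5+3.2)/2 × 0.25 = 0.8375
  [7→11]: (3.2+1.0)/2 × 4 = 8.4
  [11→12.5]: (1.0+0.6)/2 × 1.5 = 1.2
  Sum = 58.075 µg/L·hr
Extrapolated tail: C_last / k_e = 0.6 / 0.295 = 2.034
AUC_0→∞ = 58.075 + 2.034 = 60.109 µg/L·hr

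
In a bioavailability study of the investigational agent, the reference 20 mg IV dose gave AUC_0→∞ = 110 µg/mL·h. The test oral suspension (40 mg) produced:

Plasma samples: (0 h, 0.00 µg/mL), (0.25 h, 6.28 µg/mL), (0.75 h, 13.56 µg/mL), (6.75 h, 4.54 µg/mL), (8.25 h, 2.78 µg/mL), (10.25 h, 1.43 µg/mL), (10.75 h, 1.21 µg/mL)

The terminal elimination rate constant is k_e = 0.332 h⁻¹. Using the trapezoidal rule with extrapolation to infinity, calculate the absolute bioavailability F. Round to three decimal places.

F = 0.337

Trapezoidal AUC_0→10.75 (oral suspension):
  [0→0.25]: (0.00+6.28)/2 × 0.25 = 0.785
  [0.25→0.75]: (6.28+13.56)/2 × 0.5 = 4.96
  [0.75→6.75]: (13.56+4.54)/2 × 6 = 54.3
  [6.75→8.25]: (4.54+2.78)/2 × 1.5 = 5.49
  [8.25→10.25]: (2.78+1.43)/2 × 2 = 4.21
  [10.25→10.75]: (1.43+1.21)/2 × 0.5 = 0.66
  Sum = 70.405 µg/mL·h
Tail: C_last/k_e = 1.21/0.332 = 3.645
AUC_0→∞ (oral suspension) = 70.405 + 3.645 = 74.05 µg/mL·h
F = (AUC_ev/D_ev)/(AUC_iv/D_iv) = (74.05/40)/(110/20) = 1.85125/5.5 = 0.3366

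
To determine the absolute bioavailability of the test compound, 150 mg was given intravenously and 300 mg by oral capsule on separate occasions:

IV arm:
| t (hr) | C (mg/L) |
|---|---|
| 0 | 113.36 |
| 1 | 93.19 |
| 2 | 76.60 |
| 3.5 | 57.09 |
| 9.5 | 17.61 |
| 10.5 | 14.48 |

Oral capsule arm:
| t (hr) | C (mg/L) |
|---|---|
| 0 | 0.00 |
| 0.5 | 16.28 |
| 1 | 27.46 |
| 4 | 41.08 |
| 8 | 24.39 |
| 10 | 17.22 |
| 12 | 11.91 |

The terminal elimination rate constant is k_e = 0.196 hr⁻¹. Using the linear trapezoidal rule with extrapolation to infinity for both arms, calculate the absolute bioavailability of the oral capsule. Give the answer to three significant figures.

F = 0.316

Trapezoidal AUC_0→10.5 (IV):
  [0→1]: (113.36+93.19)/2 × 1 = 103.275
  [1→2]: (93.19+76.60)/2 × 1 = 84.895
  [2→3.5]: (76.60+57.09)/2 × 1.5 = 100.2675
  [3.5→9.5]: (57.09+17.61)/2 × 6 = 224.1
  [9.5→10.5]: (17.61+14.48)/2 × 1 = 16.045
  Sum = 528.5825 mg/L·hr
IV tail: 14.48/0.196 = 73.878; AUC_iv,0→∞ = 528.5825 + 73.878 = 602.4605 mg/L·hr
Trapezoidal AUC_0→12 (oral capsule):
  [0→0.5]: (0.00+16.28)/2 × 0.5 = 4.07
  [0.5→1]: (16.28+27.46)/2 × 0.5 = 10.935
  [1→4]: (27.46+41.08)/2 × 3 = 102.81
  [4→8]: (41.08+24.39)/2 × 4 = 130.94
  [8→10]: (24.39+17.22)/2 × 2 = 41.61
  [10→12]: (17.22+11.91)/2 × 2 = 29.13
  Sum = 319.495 mg/L·hr
oral capsule tail: 11.91/0.196 = 60.765; AUC_ev,0→∞ = 319.495 + 60.765 = 380.26 mg/L·hr
F = (AUC_ev/D_ev)/(AUC_iv/D_iv) = (380.26/300)/(602.4605/150) = 1.26753/4.0164 = 0.3156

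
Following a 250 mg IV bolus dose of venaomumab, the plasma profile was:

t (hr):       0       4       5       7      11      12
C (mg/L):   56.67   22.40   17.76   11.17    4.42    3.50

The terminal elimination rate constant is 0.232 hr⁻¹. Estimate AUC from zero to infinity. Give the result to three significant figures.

Trapezoidal AUC_0→12:
  [0→4]: (56.67+22.40)/2 × 4 = 158.14
  [4→5]: (22.40+17.76)/2 × 1 = 20.08
  [5→7]: (17.76+11.17)/2 × 2 = 28.93
  [7→11]: (11.17+4.42)/2 × 4 = 31.18
  [11→12]: (4.42+3.50)/2 × 1 = 3.96
  Sum = 242.29 mg/L·hr
Extrapolated tail: C_last / k_e = 3.50 / 0.232 = 15.086
AUC_0→∞ = 242.29 + 15.086 = 257.376 mg/L·hr

AUC = 257 mg/L·hr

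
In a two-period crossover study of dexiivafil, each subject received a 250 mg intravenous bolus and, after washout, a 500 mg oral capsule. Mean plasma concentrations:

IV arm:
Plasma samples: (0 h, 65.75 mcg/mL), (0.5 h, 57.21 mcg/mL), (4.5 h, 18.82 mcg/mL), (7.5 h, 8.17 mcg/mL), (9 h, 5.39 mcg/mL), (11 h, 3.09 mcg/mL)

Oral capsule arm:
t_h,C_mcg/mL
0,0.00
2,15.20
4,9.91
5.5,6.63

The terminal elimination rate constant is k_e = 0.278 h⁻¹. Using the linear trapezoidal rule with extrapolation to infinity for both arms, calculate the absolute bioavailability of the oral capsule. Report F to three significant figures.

F = 0.151

Trapezoidal AUC_0→11 (IV):
  [0→0.5]: (65.75+57.21)/2 × 0.5 = 30.74
  [0.5→4.5]: (57.21+18.82)/2 × 4 = 152.06
  [4.5→7.5]: (18.82+8.17)/2 × 3 = 40.485
  [7.5→9]: (8.17+5.39)/2 × 1.5 = 10.17
  [9→11]: (5.39+3.09)/2 × 2 = 8.48
  Sum = 241.935 mcg/mL·h
IV tail: 3.09/0.278 = 11.115; AUC_iv,0→∞ = 241.935 + 11.115 = 253.05 mcg/mL·h
Trapezoidal AUC_0→5.5 (oral capsule):
  [0→2]: (0.00+15.20)/2 × 2 = 15.2
  [2→4]: (15.20+9.91)/2 × 2 = 25.11
  [4→5.5]: (9.91+6.63)/2 × 1.5 = 12.405
  Sum = 52.715 mcg/mL·h
oral capsule tail: 6.63/0.278 = 23.849; AUC_ev,0→∞ = 52.715 + 23.849 = 76.564 mcg/mL·h
F = (AUC_ev/D_ev)/(AUC_iv/D_iv) = (76.564/500)/(253.05/250) = 0.153128/1.0122 = 0.1513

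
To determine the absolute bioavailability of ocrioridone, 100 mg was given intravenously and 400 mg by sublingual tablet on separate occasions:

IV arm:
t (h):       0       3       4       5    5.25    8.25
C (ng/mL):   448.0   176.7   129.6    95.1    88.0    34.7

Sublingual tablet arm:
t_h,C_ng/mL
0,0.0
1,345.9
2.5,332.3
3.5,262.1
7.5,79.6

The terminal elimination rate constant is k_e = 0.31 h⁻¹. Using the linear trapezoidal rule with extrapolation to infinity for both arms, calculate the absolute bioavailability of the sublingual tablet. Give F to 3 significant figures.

Trapezoidal AUC_0→8.25 (IV):
  [0→3]: (448.0+176.7)/2 × 3 = 937.05
  [3→4]: (176.7+129.6)/2 × 1 = 153.15
  [4→5]: (129.6+95.1)/2 × 1 = 112.35
  [5→5.25]: (95.1+88.0)/2 × 0.25 = 22.8875
  [5.25→8.25]: (88.0+34.7)/2 × 3 = 184.05
  Sum = 1409.4875 ng/mL·h
IV tail: 34.7/0.31 = 111.935; AUC_iv,0→∞ = 1409.4875 + 111.935 = 1521.4225 ng/mL·h
Trapezoidal AUC_0→7.5 (sublingual tablet):
  [0→1]: (0.0+345.9)/2 × 1 = 172.95
  [1→2.5]: (345.9+332.3)/2 × 1.5 = 508.65
  [2.5→3.5]: (332.3+262.1)/2 × 1 = 297.2
  [3.5→7.5]: (262.1+79.6)/2 × 4 = 683.4
  Sum = 1662.2 ng/mL·h
sublingual tablet tail: 79.6/0.31 = 256.774; AUC_ev,0→∞ = 1662.2 + 256.774 = 1918.974 ng/mL·h
F = (AUC_ev/D_ev)/(AUC_iv/D_iv) = (1918.974/400)/(1521.4225/100) = 4.797435/15.214225 = 0.3153

F = 0.315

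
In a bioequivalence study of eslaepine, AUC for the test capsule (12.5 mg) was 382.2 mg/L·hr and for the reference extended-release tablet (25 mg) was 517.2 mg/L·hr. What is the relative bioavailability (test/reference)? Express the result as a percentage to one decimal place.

F_rel = (AUC_test/D_test) / (AUC_ref/D_ref)
      = (382.2/12.5) / (517.2/25)
      = 30.576 / 20.688 = 1.4780 = 147.80%

F_rel = 147.8%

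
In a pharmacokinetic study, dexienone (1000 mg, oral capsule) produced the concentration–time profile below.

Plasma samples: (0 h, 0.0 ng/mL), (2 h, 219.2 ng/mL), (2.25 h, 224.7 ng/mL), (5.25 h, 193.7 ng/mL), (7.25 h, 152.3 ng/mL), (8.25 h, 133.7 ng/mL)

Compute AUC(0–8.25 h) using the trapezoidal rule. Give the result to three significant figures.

AUC = 1390 ng/mL·h

Trapezoidal AUC_0→8.25:
  [0→2]: (0.0+219.2)/2 × 2 = 219.2
  [2→2.25]: (219.2+224.7)/2 × 0.25 = 55.4875
  [2.25→5.25]: (224.7+193.7)/2 × 3 = 627.6
  [5.25→7.25]: (193.7+152.3)/2 × 2 = 346.0
  [7.25→8.25]: (152.3+133.7)/2 × 1 = 143.0
  Sum = 1391.2875 ng/mL·h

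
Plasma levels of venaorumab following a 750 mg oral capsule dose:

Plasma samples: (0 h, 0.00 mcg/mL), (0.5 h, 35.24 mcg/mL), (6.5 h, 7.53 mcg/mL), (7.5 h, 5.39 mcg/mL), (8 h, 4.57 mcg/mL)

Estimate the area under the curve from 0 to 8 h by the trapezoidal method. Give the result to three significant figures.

AUC = 146 mcg/mL·h

Trapezoidal AUC_0→8:
  [0→0.5]: (0.00+35.24)/2 × 0.5 = 8.81
  [0.5→6.5]: (35.24+7.53)/2 × 6 = 128.31
  [6.5→7.5]: (7.53+5.39)/2 × 1 = 6.46
  [7.5→8]: (5.39+4.57)/2 × 0.5 = 2.49
  Sum = 146.07 mcg/mL·h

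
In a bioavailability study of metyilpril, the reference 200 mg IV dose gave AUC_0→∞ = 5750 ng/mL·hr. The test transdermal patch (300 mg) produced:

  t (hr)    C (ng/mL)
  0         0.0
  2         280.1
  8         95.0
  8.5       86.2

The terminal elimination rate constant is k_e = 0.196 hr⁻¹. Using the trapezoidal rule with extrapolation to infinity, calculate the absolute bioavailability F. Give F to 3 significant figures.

Trapezoidal AUC_0→8.5 (transdermal patch):
  [0→2]: (0.0+280.1)/2 × 2 = 280.1
  [2→8]: (280.1+95.0)/2 × 6 = 1125.3
  [8→8.5]: (95.0+86.2)/2 × 0.5 = 45.3
  Sum = 1450.7 ng/mL·hr
Tail: C_last/k_e = 86.2/0.196 = 439.796
AUC_0→∞ (transdermal patch) = 1450.7 + 439.796 = 1890.496 ng/mL·hr
F = (AUC_ev/D_ev)/(AUC_iv/D_iv) = (1890.496/300)/(5750/200) = 6.30165/28.75 = 0.2192

F = 0.219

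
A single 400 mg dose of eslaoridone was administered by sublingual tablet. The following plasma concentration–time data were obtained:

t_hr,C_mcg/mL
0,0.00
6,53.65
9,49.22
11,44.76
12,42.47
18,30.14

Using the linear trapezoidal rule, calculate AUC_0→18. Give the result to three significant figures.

Trapezoidal AUC_0→18:
  [0→6]: (0.00+53.65)/2 × 6 = 160.95
  [6→9]: (53.65+49.22)/2 × 3 = 154.305
  [9→11]: (49.22+44.76)/2 × 2 = 93.98
  [11→12]: (44.76+42.47)/2 × 1 = 43.615
  [12→18]: (42.47+30.14)/2 × 6 = 217.83
  Sum = 670.68 mcg/mL·hr

AUC = 671 mcg/mL·hr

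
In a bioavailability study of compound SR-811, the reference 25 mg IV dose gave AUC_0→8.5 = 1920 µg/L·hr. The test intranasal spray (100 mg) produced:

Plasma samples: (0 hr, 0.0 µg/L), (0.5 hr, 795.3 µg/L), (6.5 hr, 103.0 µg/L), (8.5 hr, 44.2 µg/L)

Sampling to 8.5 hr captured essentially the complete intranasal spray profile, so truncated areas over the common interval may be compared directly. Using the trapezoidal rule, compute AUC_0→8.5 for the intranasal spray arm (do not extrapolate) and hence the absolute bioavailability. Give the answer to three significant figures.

Trapezoidal AUC_0→8.5 (intranasal spray):
  [0→0.5]: (0.0+795.3)/2 × 0.5 = 198.825
  [0.5→6.5]: (795.3+103.0)/2 × 6 = 2694.9
  [6.5→8.5]: (103.0+44.2)/2 × 2 = 147.2
  Sum = 3040.925 µg/L·hr
F = (AUC_ev/D_ev)/(AUC_iv/D_iv) = (3040.925/100)/(1920/25) = 30.40925/76.8 = 0.3960

F = 0.396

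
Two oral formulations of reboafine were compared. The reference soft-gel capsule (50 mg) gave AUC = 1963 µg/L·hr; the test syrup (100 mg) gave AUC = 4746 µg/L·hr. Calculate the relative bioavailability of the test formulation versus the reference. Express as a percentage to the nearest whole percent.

F_rel = 121%

F_rel = (AUC_test/D_test) / (AUC_ref/D_ref)
      = (4746/100) / (1963/50)
      = 47.46 / 39.26 = 1.2089 = 120.89%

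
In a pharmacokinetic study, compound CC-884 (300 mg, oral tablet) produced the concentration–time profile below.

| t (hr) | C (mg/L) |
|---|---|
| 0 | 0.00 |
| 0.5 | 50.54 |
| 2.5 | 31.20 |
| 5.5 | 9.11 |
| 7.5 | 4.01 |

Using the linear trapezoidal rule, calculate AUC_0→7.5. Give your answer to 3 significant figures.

Trapezoidal AUC_0→7.5:
  [0→0.5]: (0.00+50.54)/2 × 0.5 = 12.635
  [0.5→2.5]: (50.54+31.20)/2 × 2 = 81.74
  [2.5→5.5]: (31.20+9.11)/2 × 3 = 60.465
  [5.5→7.5]: (9.11+4.01)/2 × 2 = 13.12
  Sum = 167.96 mg/L·hr

AUC = 168 mg/L·hr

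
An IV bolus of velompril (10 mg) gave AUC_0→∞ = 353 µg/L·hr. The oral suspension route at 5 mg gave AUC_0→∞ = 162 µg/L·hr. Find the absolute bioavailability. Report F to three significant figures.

F = 0.918

F = (AUC_ev / D_ev) / (AUC_iv / D_iv)
  = (162/5) / (353/10)
  = 32.4 / 35.3 = 0.9178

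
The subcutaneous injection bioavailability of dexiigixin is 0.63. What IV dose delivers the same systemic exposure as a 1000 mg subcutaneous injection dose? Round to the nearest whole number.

Systemic exposure from an extravascular dose = F × D_ev, so the equivalent IV dose is F × D_ev.
D_iv = F × D_ev = 0.63 × 1000 = 630 mg

D_iv = 630 mg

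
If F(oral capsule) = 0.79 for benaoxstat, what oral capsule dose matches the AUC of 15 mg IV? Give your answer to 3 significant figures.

For equal systemic exposure: F × D_ev = D_iv
D_ev = D_iv / F = 15 / 0.79 = 18.9873 mg

D_oral = 19.0 mg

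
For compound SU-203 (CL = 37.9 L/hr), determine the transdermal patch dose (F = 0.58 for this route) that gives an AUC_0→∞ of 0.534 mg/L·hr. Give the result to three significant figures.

Dose = CL × AUC_0→∞ / F
     = 37.9 × 0.534 / 0.58 = 34.8941 mg

Dose = 34.9 mg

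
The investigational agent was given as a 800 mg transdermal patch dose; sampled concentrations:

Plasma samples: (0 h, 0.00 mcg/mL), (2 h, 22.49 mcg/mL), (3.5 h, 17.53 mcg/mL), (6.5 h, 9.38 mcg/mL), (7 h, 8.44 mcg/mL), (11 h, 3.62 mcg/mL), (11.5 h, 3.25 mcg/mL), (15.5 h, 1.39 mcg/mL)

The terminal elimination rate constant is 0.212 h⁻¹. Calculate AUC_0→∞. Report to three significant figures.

Trapezoidal AUC_0→15.5:
  [0→2]: (0.00+22.49)/2 × 2 = 22.49
  [2→3.5]: (22.49+17.53)/2 × 1.5 = 30.015
  [3.5→6.5]: (17.53+9.38)/2 × 3 = 40.365
  [6.5→7]: (9.38+8.44)/2 × 0.5 = 4.455
  [7→11]: (8.44+3.62)/2 × 4 = 24.12
  [11→11.5]: (3.62+3.25)/2 × 0.5 = 1.7175
  [11.5→15.5]: (3.25+1.39)/2 × 4 = 9.28
  Sum = 132.4425 mcg/mL·h
Extrapolated tail: C_last / k_e = 1.39 / 0.212 = 6.557
AUC_0→∞ = 132.4425 + 6.557 = 138.9995 mcg/mL·h

AUC = 139 mcg/mL·h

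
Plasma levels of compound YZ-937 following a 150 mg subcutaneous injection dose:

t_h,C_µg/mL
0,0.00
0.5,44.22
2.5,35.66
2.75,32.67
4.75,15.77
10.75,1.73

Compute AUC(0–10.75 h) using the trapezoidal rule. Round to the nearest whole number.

Trapezoidal AUC_0→10.75:
  [0→0.5]: (0.00+44.22)/2 × 0.5 = 11.055
  [0.5→2.5]: (44.22+35.66)/2 × 2 = 79.88
  [2.5→2.75]: (35.66+32.67)/2 × 0.25 = 8.54125
  [2.75→4.75]: (32.67+15.77)/2 × 2 = 48.44
  [4.75→10.75]: (15.77+1.73)/2 × 6 = 52.5
  Sum = 200.41625 µg/mL·h

AUC = 200 µg/mL·h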